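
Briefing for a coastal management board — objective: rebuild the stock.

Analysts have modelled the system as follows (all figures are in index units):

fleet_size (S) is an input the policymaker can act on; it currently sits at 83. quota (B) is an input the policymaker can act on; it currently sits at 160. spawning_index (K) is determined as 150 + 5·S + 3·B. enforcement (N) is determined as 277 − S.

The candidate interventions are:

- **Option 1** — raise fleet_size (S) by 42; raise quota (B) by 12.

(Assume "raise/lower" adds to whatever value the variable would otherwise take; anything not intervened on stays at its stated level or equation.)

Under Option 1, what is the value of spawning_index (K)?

1291

Option 1 (S + 42, B + 12):
  S = 83 + 42 = 125
  B = 160 + 12 = 172
  K = 150 + 5·125 + 3·172 = 1291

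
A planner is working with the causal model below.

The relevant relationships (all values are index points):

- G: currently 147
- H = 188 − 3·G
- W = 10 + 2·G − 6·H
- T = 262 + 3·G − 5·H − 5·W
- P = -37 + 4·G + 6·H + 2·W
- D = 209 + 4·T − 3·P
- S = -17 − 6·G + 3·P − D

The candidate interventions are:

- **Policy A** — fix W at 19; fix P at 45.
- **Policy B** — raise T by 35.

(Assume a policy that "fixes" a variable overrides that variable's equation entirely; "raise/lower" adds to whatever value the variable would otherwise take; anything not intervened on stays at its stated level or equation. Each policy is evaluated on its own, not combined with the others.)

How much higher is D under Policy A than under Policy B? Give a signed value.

Policy A (W := 19, P := 45):
  G = 147
  H = 188 − 3·147 = -253
  W = 19
  T = 262 + 3·147 − 5·(-253) − 5·19 = 1873
  P = 45
  D = 209 + 4·1873 − 3·45 = 7566
Policy B (T + 35):
  G = 147
  H = 188 − 3·147 = -253
  W = 10 + 2·147 − 6·(-253) = 1822
  T = 262 + 3·147 − 5·(-253) − 5·1822 (+35 from intervention) = -7107
  P = -37 + 4·147 + 6·(-253) + 2·1822 = 2677
  D = 209 + 4·(-7107) − 3·2677 = -36250
D: 7566 − (-36250) = 43816

43816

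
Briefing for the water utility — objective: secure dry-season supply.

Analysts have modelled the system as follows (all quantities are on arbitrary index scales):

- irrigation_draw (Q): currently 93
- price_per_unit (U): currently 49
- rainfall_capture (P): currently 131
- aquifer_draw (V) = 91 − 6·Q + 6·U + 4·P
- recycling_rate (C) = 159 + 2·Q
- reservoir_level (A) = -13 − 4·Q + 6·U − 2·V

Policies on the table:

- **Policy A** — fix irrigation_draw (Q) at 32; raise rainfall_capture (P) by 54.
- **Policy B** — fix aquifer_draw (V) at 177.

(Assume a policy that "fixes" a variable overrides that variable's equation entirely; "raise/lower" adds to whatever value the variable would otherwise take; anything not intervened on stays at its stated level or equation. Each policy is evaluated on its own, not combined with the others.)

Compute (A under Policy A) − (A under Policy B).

Policy A (Q := 32, P + 54):
  Q = 32
  U = 49
  P = 131 + 54 = 185
  V = 91 − 6·32 + 6·49 + 4·185 = 933
  A = -13 − 4·32 + 6·49 − 2·933 = -1713
Policy B (V := 177):
  Q = 93
  U = 49
  P = 131
  V = 177
  A = -13 − 4·93 + 6·49 − 2·177 = -445
A: -1713 − (-445) = -1268

-1268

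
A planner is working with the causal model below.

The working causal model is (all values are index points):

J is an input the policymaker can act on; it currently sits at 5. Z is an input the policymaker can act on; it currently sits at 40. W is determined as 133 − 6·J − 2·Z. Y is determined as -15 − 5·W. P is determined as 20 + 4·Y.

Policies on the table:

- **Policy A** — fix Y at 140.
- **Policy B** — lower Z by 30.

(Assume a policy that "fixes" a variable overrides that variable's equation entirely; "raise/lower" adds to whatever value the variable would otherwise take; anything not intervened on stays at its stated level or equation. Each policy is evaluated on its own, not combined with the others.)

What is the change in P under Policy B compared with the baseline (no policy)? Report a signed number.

-1200

Baseline:
  J = 5
  Z = 40
  W = 133 − 6·5 − 2·40 = 23
  Y = -15 − 5·23 = -130
  P = 20 + 4·(-130) = -500
Policy B (Z − 30):
  J = 5
  Z = 40 − 30 = 10
  W = 133 − 6·5 − 2·10 = 83
  Y = -15 − 5·83 = -430
  P = 20 + 4·(-430) = -1700
Change in P: -1700 − (-500) = -1200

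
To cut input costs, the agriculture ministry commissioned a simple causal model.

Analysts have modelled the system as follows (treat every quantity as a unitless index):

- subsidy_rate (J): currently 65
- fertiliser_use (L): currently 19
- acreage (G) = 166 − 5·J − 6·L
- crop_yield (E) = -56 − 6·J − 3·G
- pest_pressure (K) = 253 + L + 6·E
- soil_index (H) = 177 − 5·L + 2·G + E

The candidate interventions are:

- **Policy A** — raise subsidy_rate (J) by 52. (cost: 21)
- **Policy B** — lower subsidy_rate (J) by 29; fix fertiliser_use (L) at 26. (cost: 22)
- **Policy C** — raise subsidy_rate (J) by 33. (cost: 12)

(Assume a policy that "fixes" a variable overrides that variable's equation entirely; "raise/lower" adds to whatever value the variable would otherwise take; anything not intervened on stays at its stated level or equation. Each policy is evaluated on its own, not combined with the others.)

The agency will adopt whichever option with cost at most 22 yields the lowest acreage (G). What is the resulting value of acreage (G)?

-533

Policy A (J + 52):
  J = 65 + 52 = 117
  L = 19
  G = 166 − 5·117 − 6·19 = -533
Policy B (J − 29, L := 26):
  J = 65 − 29 = 36
  L = 26
  G = 166 − 5·36 − 6·26 = -170
Policy C (J + 33):
  J = 65 + 33 = 98
  L = 19
  G = 166 − 5·98 − 6·19 = -438
Comparing — Policy A: G=-533, Policy B: G=-170, Policy C: G=-438. Lowest is -533 (Policy A).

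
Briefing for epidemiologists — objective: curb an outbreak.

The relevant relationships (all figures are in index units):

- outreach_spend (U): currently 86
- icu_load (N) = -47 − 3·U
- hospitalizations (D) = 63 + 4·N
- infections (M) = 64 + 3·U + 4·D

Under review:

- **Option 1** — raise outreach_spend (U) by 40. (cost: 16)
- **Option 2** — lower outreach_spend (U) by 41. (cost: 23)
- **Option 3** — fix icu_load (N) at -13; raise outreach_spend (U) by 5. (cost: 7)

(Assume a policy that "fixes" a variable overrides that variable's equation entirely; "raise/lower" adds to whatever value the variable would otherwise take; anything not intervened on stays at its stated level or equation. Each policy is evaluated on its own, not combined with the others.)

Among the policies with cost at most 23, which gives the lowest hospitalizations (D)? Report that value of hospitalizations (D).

-1637

Option 1 (U + 40):
  U = 86 + 40 = 126
  N = -47 − 3·126 = -425
  D = 63 + 4·(-425) = -1637
Option 2 (U − 41):
  U = 86 − 41 = 45
  N = -47 − 3·45 = -182
  D = 63 + 4·(-182) = -665
Option 3 (N := -13, U + 5):
  U = 86 + 5 = 91
  N = -13
  D = 63 + 4·(-13) = 11
Comparing — Option 1: D=-1637, Option 2: D=-665, Option 3: D=11. Lowest is -1637 (Option 1).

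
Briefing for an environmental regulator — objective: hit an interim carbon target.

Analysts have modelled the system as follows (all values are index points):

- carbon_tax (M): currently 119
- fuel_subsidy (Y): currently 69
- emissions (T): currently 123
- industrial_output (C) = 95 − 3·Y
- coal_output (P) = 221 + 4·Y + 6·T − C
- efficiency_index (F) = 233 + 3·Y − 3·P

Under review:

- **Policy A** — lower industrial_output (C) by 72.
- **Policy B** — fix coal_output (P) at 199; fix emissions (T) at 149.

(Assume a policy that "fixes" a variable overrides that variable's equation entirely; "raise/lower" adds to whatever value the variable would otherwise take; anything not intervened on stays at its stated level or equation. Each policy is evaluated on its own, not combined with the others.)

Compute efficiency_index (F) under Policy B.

-157

Policy B (P := 199, T := 149):
  Y = 69
  T = 149
  C = 95 − 3·69 = -112
  P = 199
  F = 233 + 3·69 − 3·199 = -157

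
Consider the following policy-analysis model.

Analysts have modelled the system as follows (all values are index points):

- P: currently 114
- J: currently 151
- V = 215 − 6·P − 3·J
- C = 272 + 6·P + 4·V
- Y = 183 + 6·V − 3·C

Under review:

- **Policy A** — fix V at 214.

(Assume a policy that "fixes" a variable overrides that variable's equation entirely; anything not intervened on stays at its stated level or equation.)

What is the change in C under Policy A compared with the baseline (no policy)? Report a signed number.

4544

Baseline:
  P = 114
  J = 151
  V = 215 − 6·114 − 3·151 = -922
  C = 272 + 6·114 + 4·(-922) = -2732
Policy A (V := 214):
  P = 114
  J = 151
  V = 214
  C = 272 + 6·114 + 4·214 = 1812
Change in C: 1812 − (-2732) = 4544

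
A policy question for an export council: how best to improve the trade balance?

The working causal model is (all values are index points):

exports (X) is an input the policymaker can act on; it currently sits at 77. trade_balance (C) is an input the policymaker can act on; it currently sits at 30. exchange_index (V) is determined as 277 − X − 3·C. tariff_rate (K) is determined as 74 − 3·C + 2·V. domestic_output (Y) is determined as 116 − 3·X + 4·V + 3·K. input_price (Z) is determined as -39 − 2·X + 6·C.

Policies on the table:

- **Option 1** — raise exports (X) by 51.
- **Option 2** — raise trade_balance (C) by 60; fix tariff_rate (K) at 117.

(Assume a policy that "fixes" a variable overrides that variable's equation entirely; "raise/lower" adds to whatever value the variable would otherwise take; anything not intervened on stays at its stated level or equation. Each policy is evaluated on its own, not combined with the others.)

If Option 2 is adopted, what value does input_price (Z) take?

Option 2 (C + 60, K := 117):
  X = 77
  C = 30 + 60 = 90
  Z = -39 − 2·77 + 6·90 = 347

347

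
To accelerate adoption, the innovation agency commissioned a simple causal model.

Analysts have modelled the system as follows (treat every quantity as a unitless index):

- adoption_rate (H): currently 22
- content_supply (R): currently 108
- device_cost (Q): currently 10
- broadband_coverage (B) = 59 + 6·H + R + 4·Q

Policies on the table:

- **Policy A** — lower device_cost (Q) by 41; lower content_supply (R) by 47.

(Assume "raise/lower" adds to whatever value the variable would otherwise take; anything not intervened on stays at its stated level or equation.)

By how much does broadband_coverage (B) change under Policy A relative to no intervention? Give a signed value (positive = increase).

Baseline:
  H = 22
  R = 108
  Q = 10
  B = 59 + 6·22 + 108 + 4·10 = 339
Policy A (Q − 41, R − 47):
  H = 22
  R = 108 − 47 = 61
  Q = 10 − 41 = -31
  B = 59 + 6·22 + 61 + 4·(-31) = 128
Change in B: 128 − 339 = -211

-211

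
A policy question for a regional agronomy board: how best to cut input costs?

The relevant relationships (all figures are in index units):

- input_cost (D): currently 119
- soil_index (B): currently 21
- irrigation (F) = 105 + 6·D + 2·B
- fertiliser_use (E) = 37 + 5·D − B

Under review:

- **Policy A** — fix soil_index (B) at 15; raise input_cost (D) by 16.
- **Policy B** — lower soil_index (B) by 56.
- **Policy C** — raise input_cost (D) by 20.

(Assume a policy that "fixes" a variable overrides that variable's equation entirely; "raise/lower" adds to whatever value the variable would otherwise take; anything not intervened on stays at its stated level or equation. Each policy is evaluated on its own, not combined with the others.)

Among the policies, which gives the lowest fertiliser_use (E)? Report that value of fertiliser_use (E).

667

Policy A (B := 15, D + 16):
  D = 119 + 16 = 135
  B = 15
  E = 37 + 5·135 − 15 = 697
Policy B (B − 56):
  D = 119
  B = 21 − 56 = -35
  E = 37 + 5·119 − (-35) = 667
Policy C (D + 20):
  D = 119 + 20 = 139
  B = 21
  E = 37 + 5·139 − 21 = 711
Comparing — Policy A: E=697, Policy B: E=667, Policy C: E=711. Lowest is 667 (Policy B).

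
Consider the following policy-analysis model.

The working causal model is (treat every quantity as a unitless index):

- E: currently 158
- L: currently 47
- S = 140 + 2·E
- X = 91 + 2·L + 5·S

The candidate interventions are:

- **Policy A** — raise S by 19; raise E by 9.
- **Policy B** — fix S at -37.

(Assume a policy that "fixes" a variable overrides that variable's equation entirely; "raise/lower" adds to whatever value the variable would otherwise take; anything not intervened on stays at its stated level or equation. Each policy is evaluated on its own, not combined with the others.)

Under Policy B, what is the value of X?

Policy B (S := -37):
  E = 158
  L = 47
  S = -37
  X = 91 + 2·47 + 5·(-37) = 0

0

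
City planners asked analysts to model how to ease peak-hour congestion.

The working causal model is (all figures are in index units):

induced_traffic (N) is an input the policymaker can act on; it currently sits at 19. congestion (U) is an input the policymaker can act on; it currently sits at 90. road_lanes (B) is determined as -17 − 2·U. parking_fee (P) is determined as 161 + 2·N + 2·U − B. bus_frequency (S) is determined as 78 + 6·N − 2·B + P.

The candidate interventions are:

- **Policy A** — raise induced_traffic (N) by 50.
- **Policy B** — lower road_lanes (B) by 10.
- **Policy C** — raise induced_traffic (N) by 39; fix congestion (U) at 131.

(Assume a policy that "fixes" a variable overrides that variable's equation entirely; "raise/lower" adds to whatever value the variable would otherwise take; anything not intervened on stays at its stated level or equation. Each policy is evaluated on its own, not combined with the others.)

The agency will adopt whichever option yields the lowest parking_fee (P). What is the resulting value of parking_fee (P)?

586

Policy A (N + 50):
  N = 19 + 50 = 69
  U = 90
  B = -17 − 2·90 = -197
  P = 161 + 2·69 + 2·90 − (-197) = 676
Policy B (B − 10):
  N = 19
  U = 90
  B = -17 − 2·90 (−10 from intervention) = -207
  P = 161 + 2·19 + 2·90 − (-207) = 586
Policy C (N + 39, U := 131):
  N = 19 + 39 = 58
  U = 131
  B = -17 − 2·131 = -279
  P = 161 + 2·58 + 2·131 − (-279) = 818
Comparing — Policy A: P=676, Policy B: P=586, Policy C: P=818. Lowest is 586 (Policy B).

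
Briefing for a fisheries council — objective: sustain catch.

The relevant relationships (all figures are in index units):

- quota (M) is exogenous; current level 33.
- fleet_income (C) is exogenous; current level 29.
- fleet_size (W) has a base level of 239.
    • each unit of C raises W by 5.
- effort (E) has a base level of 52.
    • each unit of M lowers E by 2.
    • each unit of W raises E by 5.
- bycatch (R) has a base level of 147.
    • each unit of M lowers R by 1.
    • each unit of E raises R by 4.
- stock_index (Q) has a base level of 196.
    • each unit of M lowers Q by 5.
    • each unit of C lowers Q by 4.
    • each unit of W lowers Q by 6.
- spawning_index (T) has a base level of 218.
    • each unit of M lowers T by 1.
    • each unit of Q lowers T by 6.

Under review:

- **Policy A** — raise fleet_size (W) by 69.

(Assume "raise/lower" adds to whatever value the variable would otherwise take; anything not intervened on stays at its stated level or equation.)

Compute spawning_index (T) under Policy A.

17003

Policy A (W + 69):
  M = 33
  C = 29
  W = 239 + 5·29 (+69 from intervention) = 453
  Q = 196 − 5·33 − 4·29 − 6·453 = -2803
  T = 218 − 33 − 6·(-2803) = 17003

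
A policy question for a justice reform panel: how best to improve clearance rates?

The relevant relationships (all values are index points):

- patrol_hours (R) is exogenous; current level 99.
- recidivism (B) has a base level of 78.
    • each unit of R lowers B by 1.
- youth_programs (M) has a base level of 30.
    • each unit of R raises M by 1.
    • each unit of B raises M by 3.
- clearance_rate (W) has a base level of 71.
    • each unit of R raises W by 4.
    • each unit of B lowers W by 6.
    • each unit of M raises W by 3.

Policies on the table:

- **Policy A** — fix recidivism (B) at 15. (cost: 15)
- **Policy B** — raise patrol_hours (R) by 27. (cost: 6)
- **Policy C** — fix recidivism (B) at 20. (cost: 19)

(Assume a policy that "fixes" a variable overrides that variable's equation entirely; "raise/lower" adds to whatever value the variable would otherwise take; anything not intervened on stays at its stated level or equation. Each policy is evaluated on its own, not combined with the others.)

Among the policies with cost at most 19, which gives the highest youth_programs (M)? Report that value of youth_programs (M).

189

Policy A (B := 15):
  R = 99
  B = 15
  M = 30 + 99 + 3·15 = 174
Policy B (R + 27):
  R = 99 + 27 = 126
  B = 78 − 126 = -48
  M = 30 + 126 + 3·(-48) = 12
Policy C (B := 20):
  R = 99
  B = 20
  M = 30 + 99 + 3·20 = 189
Comparing — Policy A: M=174, Policy B: M=12, Policy C: M=189. Highest is 189 (Policy C).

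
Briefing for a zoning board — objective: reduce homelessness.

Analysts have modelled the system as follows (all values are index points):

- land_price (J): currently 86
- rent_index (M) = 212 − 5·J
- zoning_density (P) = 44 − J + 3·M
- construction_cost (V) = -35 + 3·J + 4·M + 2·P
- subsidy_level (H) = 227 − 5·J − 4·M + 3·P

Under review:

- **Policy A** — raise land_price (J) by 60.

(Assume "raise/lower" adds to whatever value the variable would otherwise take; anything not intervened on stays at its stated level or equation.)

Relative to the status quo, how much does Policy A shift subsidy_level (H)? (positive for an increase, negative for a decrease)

-1980

Baseline:
  J = 86
  M = 212 − 5·86 = -218
  P = 44 − 86 + 3·(-218) = -696
  H = 227 − 5·86 − 4·(-218) + 3·(-696) = -1419
Policy A (J + 60):
  J = 86 + 60 = 146
  M = 212 − 5·146 = -518
  P = 44 − 146 + 3·(-518) = -1656
  H = 227 − 5·146 − 4·(-518) + 3·(-1656) = -3399
Change in H: -3399 − (-1419) = -1980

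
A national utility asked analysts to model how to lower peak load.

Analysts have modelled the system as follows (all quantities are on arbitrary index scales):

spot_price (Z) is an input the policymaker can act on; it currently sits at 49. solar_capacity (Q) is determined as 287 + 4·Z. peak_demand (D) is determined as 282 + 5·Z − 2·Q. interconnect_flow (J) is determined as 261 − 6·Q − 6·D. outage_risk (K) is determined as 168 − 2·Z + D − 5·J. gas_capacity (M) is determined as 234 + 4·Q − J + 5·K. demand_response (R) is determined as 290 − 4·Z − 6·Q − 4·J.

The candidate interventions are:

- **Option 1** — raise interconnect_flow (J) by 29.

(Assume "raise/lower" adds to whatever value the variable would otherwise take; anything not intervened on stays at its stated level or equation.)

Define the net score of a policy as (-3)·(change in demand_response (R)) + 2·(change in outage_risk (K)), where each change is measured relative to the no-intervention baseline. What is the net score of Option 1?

Baseline:
  Z = 49
  Q = 287 + 4·49 = 483
  D = 282 + 5·49 − 2·483 = -439
  J = 261 − 6·483 − 6·(-439) = -3
  K = 168 − 2·49 + (-439) − 5·(-3) = -354
  R = 290 − 4·49 − 6·483 − 4·(-3) = -2792
Option 1 (J + 29):
  Z = 49
  Q = 287 + 4·49 = 483
  D = 282 + 5·49 − 2·483 = -439
  J = 261 − 6·483 − 6·(-439) (+29 from intervention) = 26
  K = 168 − 2·49 + (-439) − 5·26 = -499
  R = 290 − 4·49 − 6·483 − 4·26 = -2908
ΔR = -2908 − (-2792) = -116; ΔK = -499 − (-354) = -145
Score = (-3)·(-116) + 2·(-145) = 58

58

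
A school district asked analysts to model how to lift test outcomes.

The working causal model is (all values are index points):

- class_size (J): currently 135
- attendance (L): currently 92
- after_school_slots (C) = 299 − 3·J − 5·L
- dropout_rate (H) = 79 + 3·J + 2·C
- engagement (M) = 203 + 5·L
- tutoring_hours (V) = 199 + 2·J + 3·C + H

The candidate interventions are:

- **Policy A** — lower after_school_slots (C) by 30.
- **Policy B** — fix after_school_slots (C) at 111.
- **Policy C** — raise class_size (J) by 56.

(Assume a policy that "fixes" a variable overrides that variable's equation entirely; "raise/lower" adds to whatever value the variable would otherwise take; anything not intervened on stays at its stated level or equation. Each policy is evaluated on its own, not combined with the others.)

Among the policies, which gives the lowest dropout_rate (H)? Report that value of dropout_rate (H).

Policy A (C − 30):
  J = 135
  L = 92
  C = 299 − 3·135 − 5·92 (−30 from intervention) = -596
  H = 79 + 3·135 + 2·(-596) = -708
Policy B (C := 111):
  J = 135
  L = 92
  C = 111
  H = 79 + 3·135 + 2·111 = 706
Policy C (J + 56):
  J = 135 + 56 = 191
  L = 92
  C = 299 − 3·191 − 5·92 = -734
  H = 79 + 3·191 + 2·(-734) = -816
Comparing — Policy A: H=-708, Policy B: H=706, Policy C: H=-816. Lowest is -816 (Policy C).

-816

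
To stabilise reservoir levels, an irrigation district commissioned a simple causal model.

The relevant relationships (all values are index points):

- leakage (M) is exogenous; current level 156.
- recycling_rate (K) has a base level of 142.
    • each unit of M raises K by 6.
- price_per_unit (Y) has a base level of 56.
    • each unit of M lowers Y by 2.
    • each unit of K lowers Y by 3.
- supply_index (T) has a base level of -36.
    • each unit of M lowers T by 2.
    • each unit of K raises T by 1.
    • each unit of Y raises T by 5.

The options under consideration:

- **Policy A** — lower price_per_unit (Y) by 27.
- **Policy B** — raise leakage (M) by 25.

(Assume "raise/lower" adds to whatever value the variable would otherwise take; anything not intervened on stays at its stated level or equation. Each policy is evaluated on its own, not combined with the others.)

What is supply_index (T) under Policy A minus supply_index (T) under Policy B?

2265

Policy A (Y − 27):
  M = 156
  K = 142 + 6·156 = 1078
  Y = 56 − 2·156 − 3·1078 (−27 from intervention) = -3517
  T = -36 − 2·156 + 1078 + 5·(-3517) = -16855
Policy B (M + 25):
  M = 156 + 25 = 181
  K = 142 + 6·181 = 1228
  Y = 56 − 2·181 − 3·1228 = -3990
  T = -36 − 2·181 + 1228 + 5·(-3990) = -19120
T: -16855 − (-19120) = 2265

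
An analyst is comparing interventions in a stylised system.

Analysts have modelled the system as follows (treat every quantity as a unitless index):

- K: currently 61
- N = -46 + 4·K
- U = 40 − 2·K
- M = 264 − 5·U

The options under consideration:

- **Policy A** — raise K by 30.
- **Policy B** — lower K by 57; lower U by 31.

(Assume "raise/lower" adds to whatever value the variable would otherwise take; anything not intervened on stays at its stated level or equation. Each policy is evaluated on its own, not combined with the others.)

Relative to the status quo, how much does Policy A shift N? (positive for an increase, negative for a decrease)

Baseline:
  K = 61
  N = -46 + 4·61 = 198
Policy A (K + 30):
  K = 61 + 30 = 91
  N = -46 + 4·91 = 318
Change in N: 318 − 198 = 120

120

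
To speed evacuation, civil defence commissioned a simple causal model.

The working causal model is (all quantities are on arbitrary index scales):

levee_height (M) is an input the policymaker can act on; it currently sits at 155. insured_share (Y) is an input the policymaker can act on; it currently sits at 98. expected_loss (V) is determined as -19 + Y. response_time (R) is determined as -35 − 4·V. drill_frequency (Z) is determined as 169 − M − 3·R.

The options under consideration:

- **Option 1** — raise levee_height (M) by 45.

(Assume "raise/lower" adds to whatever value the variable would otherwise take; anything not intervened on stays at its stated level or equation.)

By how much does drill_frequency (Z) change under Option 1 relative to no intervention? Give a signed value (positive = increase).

Baseline:
  M = 155
  Y = 98
  V = -19 + 98 = 79
  R = -35 − 4·79 = -351
  Z = 169 − 155 − 3·(-351) = 1067
Option 1 (M + 45):
  M = 155 + 45 = 200
  Y = 98
  V = -19 + 98 = 79
  R = -35 − 4·79 = -351
  Z = 169 − 200 − 3·(-351) = 1022
Change in Z: 1022 − 1067 = -45

-45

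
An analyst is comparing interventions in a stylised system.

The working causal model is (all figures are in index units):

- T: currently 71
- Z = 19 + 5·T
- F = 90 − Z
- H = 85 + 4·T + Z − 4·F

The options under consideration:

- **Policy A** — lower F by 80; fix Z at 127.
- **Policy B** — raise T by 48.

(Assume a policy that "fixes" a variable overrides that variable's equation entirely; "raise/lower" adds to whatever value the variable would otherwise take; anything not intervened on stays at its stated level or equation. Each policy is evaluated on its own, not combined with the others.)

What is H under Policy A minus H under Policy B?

-2307

Policy A (F − 80, Z := 127):
  T = 71
  Z = 127
  F = 90 − 127 (−80 from intervention) = -117
  H = 85 + 4·71 + 127 − 4·(-117) = 964
Policy B (T + 48):
  T = 71 + 48 = 119
  Z = 19 + 5·119 = 614
  F = 90 − 614 = -524
  H = 85 + 4·119 + 614 − 4·(-524) = 3271
H: 964 − 3271 = -2307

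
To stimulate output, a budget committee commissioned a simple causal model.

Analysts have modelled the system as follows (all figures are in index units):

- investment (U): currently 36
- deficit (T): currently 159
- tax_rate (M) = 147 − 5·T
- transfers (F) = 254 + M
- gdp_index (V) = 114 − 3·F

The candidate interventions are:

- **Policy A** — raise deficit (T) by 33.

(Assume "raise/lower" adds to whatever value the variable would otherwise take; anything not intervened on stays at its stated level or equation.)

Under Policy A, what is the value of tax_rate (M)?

-813

Policy A (T + 33):
  T = 159 + 33 = 192
  M = 147 − 5·192 = -813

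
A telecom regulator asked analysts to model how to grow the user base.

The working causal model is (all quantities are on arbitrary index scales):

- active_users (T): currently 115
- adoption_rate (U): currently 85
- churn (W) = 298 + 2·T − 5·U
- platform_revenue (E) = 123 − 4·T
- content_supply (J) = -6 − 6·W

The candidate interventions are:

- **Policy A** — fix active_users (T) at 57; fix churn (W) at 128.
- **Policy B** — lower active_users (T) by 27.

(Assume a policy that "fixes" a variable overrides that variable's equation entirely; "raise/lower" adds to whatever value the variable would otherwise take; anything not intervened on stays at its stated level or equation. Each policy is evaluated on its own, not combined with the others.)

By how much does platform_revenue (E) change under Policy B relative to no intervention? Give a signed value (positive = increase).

108

Baseline:
  T = 115
  E = 123 − 4·115 = -337
Policy B (T − 27):
  T = 115 − 27 = 88
  E = 123 − 4·88 = -229
Change in E: -229 − (-337) = 108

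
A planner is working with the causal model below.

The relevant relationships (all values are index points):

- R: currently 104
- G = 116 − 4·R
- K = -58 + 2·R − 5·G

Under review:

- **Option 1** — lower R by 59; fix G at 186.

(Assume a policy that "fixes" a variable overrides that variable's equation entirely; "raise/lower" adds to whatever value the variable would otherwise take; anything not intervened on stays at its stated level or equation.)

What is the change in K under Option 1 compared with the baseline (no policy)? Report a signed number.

-2548

Baseline:
  R = 104
  G = 116 − 4·104 = -300
  K = -58 + 2·104 − 5·(-300) = 1650
Option 1 (R − 59, G := 186):
  R = 104 − 59 = 45
  G = 186
  K = -58 + 2·45 − 5·186 = -898
Change in K: -898 − 1650 = -2548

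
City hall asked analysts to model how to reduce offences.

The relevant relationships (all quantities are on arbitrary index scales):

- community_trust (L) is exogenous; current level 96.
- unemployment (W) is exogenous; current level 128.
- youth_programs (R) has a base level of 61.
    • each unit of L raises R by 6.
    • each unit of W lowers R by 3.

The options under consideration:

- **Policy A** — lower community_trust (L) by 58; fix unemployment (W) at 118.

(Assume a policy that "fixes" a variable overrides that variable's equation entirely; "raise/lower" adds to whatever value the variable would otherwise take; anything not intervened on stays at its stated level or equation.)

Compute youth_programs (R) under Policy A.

-65

Policy A (L − 58, W := 118):
  L = 96 − 58 = 38
  W = 118
  R = 61 + 6·38 − 3·118 = -65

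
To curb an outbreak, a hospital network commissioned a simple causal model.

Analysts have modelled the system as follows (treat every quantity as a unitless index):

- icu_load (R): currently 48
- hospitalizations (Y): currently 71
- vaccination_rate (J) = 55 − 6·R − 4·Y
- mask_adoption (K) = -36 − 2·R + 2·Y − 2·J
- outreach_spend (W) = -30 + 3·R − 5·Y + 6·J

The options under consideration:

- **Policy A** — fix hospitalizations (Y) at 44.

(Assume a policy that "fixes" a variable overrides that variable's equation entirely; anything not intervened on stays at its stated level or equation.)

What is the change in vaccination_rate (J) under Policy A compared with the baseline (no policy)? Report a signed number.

Baseline:
  R = 48
  Y = 71
  J = 55 − 6·48 − 4·71 = -517
Policy A (Y := 44):
  R = 48
  Y = 44
  J = 55 − 6·48 − 4·44 = -409
Change in J: -409 − (-517) = 108

108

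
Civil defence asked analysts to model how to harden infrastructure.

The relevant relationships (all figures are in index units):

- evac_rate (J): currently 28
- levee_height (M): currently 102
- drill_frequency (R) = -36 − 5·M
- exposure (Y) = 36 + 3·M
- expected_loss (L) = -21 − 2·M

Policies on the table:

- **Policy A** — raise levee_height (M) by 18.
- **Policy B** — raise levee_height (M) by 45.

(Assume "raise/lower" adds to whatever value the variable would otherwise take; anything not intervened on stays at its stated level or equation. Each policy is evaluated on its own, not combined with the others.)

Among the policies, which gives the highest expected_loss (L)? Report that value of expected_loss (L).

-261

Policy A (M + 18):
  M = 102 + 18 = 120
  L = -21 − 2·120 = -261
Policy B (M + 45):
  M = 102 + 45 = 147
  L = -21 − 2·147 = -315
Comparing — Policy A: L=-261, Policy B: L=-315. Highest is -261 (Policy A).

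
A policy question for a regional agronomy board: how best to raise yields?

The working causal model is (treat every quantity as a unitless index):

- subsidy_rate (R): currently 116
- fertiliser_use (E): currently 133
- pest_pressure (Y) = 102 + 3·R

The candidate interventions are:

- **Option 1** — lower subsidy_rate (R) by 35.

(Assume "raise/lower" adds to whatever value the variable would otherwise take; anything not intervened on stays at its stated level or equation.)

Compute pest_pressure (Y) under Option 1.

Option 1 (R − 35):
  R = 116 − 35 = 81
  Y = 102 + 3·81 = 345

345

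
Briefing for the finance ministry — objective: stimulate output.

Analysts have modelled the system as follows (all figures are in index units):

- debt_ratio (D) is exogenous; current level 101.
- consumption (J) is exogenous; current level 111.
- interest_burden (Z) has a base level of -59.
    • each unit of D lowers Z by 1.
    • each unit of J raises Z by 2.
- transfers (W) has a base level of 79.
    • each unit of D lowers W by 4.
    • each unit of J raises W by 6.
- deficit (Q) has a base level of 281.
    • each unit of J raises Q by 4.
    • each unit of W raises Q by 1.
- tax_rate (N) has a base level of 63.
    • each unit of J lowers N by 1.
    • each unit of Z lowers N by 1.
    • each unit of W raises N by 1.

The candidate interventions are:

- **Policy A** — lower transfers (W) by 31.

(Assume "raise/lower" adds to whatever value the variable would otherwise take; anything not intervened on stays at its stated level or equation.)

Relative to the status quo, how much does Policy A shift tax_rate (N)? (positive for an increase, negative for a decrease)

-31

Baseline:
  D = 101
  J = 111
  Z = -59 − 101 + 2·111 = 62
  W = 79 − 4·101 + 6·111 = 341
  N = 63 − 111 − 62 + 341 = 231
Policy A (W − 31):
  D = 101
  J = 111
  Z = -59 − 101 + 2·111 = 62
  W = 79 − 4·101 + 6·111 (−31 from intervention) = 310
  N = 63 − 111 − 62 + 310 = 200
Change in N: 200 − 231 = -31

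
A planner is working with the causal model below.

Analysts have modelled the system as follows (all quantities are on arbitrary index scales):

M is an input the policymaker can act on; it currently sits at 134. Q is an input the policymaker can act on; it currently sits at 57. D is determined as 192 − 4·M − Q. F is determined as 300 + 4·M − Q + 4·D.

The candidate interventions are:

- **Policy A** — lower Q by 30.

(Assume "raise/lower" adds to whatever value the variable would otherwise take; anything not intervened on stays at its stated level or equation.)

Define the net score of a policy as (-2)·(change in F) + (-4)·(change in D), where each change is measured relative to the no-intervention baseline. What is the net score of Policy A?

Baseline:
  M = 134
  Q = 57
  D = 192 − 4·134 − 57 = -401
  F = 300 + 4·134 − 57 + 4·(-401) = -825
Policy A (Q − 30):
  M = 134
  Q = 57 − 30 = 27
  D = 192 − 4·134 − 27 = -371
  F = 300 + 4·134 − 27 + 4·(-371) = -675
ΔF = -675 − (-825) = 150; ΔD = -371 − (-401) = 30
Score = (-2)·150 + (-4)·30 = -420

-420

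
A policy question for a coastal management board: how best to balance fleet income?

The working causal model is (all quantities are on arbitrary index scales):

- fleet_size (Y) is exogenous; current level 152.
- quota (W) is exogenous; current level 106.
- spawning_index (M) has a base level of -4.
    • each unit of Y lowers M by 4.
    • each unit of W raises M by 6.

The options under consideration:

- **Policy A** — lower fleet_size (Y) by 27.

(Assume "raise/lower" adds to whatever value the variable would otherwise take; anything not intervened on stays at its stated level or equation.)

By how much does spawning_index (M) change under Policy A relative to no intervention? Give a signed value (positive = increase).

108

Baseline:
  Y = 152
  W = 106
  M = -4 − 4·152 + 6·106 = 24
Policy A (Y − 27):
  Y = 152 − 27 = 125
  W = 106
  M = -4 − 4·125 + 6·106 = 132
Change in M: 132 − 24 = 108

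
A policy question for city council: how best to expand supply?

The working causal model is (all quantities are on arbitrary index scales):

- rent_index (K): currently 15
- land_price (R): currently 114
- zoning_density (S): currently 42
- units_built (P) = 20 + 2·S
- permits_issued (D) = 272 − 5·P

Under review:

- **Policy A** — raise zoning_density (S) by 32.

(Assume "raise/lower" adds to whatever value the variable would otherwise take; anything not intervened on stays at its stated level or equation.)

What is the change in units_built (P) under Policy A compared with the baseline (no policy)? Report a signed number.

Baseline:
  S = 42
  P = 20 + 2·42 = 104
Policy A (S + 32):
  S = 42 + 32 = 74
  P = 20 + 2·74 = 168
Change in P: 168 − 104 = 64

64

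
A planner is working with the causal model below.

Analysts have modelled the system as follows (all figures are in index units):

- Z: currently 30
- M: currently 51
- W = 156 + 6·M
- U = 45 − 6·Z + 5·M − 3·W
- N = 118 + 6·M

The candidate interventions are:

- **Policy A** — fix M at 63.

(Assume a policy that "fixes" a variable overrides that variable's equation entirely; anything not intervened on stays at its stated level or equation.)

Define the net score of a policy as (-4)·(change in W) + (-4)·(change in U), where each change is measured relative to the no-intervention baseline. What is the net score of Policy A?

336

Baseline:
  Z = 30
  M = 51
  W = 156 + 6·51 = 462
  U = 45 − 6·30 + 5·51 − 3·462 = -1266
Policy A (M := 63):
  Z = 30
  M = 63
  W = 156 + 6·63 = 534
  U = 45 − 6·30 + 5·63 − 3·534 = -1422
ΔW = 534 − 462 = 72; ΔU = -1422 − (-1266) = -156
Score = (-4)·72 + (-4)·(-156) = 336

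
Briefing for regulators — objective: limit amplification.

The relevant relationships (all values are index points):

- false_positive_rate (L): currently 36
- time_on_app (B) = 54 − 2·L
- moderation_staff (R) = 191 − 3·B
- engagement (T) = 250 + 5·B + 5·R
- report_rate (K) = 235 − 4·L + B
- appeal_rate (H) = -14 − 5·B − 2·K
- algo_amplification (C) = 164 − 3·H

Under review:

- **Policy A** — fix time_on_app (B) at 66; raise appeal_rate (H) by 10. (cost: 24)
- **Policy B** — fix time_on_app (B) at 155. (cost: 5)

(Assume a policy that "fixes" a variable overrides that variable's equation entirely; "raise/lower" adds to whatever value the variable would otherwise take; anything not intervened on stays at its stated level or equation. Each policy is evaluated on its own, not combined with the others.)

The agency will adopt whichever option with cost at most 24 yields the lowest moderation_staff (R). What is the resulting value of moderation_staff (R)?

Policy A (B := 66, H + 10):
  L = 36
  B = 66
  R = 191 − 3·66 = -7
Policy B (B := 155):
  L = 36
  B = 155
  R = 191 − 3·155 = -274
Comparing — Policy A: R=-7, Policy B: R=-274. Lowest is -274 (Policy B).

-274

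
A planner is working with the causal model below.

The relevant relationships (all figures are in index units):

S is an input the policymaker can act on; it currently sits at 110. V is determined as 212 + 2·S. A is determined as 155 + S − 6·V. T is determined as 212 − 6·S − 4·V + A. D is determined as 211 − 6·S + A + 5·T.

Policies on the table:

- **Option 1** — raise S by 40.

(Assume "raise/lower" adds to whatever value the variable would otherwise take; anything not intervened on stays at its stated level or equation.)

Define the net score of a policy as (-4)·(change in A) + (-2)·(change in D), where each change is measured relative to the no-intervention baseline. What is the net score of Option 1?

13120

Baseline:
  S = 110
  V = 212 + 2·110 = 432
  A = 155 + 110 − 6·432 = -2327
  T = 212 − 6·110 − 4·432 + (-2327) = -4503
  D = 211 − 6·110 + (-2327) + 5·(-4503) = -25291
Option 1 (S + 40):
  S = 110 + 40 = 150
  V = 212 + 2·150 = 512
  A = 155 + 150 − 6·512 = -2767
  T = 212 − 6·150 − 4·512 + (-2767) = -5503
  D = 211 − 6·150 + (-2767) + 5·(-5503) = -30971
ΔA = -2767 − (-2327) = -440; ΔD = -30971 − (-25291) = -5680
Score = (-4)·(-440) + (-2)·(-5680) = 13120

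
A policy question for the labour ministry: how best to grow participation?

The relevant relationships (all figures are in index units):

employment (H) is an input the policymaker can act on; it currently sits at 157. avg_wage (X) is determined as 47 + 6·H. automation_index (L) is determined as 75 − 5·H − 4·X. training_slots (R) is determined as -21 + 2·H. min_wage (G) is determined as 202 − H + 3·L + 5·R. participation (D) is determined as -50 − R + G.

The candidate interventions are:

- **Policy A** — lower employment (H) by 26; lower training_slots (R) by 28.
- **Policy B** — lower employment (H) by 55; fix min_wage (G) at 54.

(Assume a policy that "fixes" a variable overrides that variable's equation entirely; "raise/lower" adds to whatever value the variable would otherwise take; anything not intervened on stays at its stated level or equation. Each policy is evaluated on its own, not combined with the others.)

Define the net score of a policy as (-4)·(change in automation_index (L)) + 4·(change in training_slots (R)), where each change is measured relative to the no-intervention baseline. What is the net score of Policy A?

Baseline:
  H = 157
  X = 47 + 6·157 = 989
  L = 75 − 5·157 − 4·989 = -4666
  R = -21 + 2·157 = 293
Policy A (H − 26, R − 28):
  H = 157 − 26 = 131
  X = 47 + 6·131 = 833
  L = 75 − 5·131 − 4·833 = -3912
  R = -21 + 2·131 (−28 from intervention) = 213
ΔL = -3912 − (-4666) = 754; ΔR = 213 − 293 = -80
Score = (-4)·754 + 4·(-80) = -3336

-3336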